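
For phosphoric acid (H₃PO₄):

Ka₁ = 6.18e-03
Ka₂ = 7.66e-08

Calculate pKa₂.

pKa₂ = -log(Ka₂) = -log(7.66e-08) = 7.12.

pK_{a2} = 7.12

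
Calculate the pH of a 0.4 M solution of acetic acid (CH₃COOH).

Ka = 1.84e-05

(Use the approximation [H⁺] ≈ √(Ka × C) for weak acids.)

[H⁺] = √(Ka × C) = √(1.84e-05 × 0.4) = 2.7129e-03. pH = -log(2.7129e-03)

pH = 2.57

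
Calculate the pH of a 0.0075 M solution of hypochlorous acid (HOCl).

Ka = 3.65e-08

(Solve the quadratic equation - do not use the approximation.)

x² + Ka×x - Ka×C = 0. Using quadratic formula: [H⁺] = 1.6527e-05

pH = 4.78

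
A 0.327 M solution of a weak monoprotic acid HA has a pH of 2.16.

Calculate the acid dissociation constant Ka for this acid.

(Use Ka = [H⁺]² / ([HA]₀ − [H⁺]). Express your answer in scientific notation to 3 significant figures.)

[H⁺] = 10^(−pH) = 10^(−2.16) = 6.918e-03 M. For HA ⇌ H⁺ + A⁻, Ka = [H⁺][A⁻]/[HA] = [H⁺]² / ([HA]₀ − [H⁺]) = (6.918e-03)² / (0.327 − 6.918e-03) = 1.50e-04.

K_a = 1.50e-04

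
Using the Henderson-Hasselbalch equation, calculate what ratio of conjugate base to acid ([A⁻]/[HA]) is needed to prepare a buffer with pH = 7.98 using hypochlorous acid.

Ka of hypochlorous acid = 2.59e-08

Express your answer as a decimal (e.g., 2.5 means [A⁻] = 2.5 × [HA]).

pKa = -log(2.59e-08) = 7.5867. pH = pKa + log([A⁻]/[HA]), so log([A⁻]/[HA]) = pH − pKa = 7.98 − 7.5867 = 0.3933. [A⁻]/[HA] = 10^(0.3933) = 2.47

[A⁻]/[HA] = 2.47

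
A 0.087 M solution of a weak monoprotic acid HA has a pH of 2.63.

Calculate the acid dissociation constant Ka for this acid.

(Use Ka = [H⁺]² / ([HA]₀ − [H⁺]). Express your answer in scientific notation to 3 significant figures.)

[H⁺] = 10^(−pH) = 10^(−2.63) = 2.344e-03 M. For HA ⇌ H⁺ + A⁻, Ka = [H⁺][A⁻]/[HA] = [H⁺]² / ([HA]₀ − [H⁺]) = (2.344e-03)² / (0.087 − 2.344e-03) = 6.49e-05.

K_a = 6.49e-05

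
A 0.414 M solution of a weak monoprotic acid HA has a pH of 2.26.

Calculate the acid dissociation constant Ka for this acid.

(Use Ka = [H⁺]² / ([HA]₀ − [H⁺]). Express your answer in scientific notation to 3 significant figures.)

[H⁺] = 10^(−pH) = 10^(−2.26) = 5.495e-03 M. For HA ⇌ H⁺ + A⁻, Ka = [H⁺][A⁻]/[HA] = [H⁺]² / ([HA]₀ − [H⁺]) = (5.495e-03)² / (0.414 − 5.495e-03) = 7.39e-05.

K_a = 7.39e-05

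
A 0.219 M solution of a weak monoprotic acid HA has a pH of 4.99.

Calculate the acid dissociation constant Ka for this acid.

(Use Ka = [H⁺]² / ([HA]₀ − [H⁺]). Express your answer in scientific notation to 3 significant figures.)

[H⁺] = 10^(−pH) = 10^(−4.99) = 1.023e-05 M. For HA ⇌ H⁺ + A⁻, Ka = [H⁺][A⁻]/[HA] = [H⁺]² / ([HA]₀ − [H⁺]) = (1.023e-05)² / (0.219 − 1.023e-05) = 4.78e-10.

K_a = 4.78e-10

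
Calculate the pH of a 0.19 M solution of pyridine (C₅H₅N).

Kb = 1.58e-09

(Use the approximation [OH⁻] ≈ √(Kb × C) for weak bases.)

[OH⁻] = √(Kb × C) = √(1.58e-09 × 0.19) = 1.7326e-05. pOH = 4.76, pH = 14 - pOH

pH = 9.24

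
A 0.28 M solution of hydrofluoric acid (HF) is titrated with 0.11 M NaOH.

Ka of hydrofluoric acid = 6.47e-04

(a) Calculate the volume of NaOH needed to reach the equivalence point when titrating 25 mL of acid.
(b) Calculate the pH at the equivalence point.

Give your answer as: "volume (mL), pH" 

moles acid = 0.28 × 25/1000 = 0.007 mol; V_base = moles/0.11 × 1000 = 63.6 mL. At equivalence only the conjugate base is present: [A⁻] = 0.007/0.089 = 7.8974e-02 M. Kb = Kw/Ka = 1.55e-11; [OH⁻] = √(Kb × [A⁻]) = 1.1048e-06; pOH = 5.96; pH = 14 - pOH = 8.04.

V = 63.6 mL, pH = 8.04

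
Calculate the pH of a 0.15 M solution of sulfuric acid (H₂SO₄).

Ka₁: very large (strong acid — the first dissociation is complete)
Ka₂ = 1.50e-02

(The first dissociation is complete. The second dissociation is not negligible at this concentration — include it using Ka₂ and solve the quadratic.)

First dissociation is complete: [H⁺]₀ = [HSO₄⁻]₀ = C = 0.15 M. Second dissociation HSO₄⁻ ⇌ H⁺ + SO₄²⁻: let x = [SO₄²⁻]. Ka₂ = (C + x)·x / (C − x) = 1.50e-02 → x² + (C + Ka₂)·x − Ka₂·C = 0 → x² + 0.16500·x − 2.250e-03 = 0. x = (−0.16500 + √(0.16500² + 4 × 2.250e-03)) / 2 = 1.2664e-02 M. [H⁺] = C + x = 0.15 + 1.2664e-02 = 1.6266e-01 M. pH = -log(1.6266e-01) = 0.79.

pH = 0.79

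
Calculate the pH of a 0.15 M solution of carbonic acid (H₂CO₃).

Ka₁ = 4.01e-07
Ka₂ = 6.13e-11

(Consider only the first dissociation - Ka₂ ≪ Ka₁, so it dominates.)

First dissociation dominates. From Ka₁ = [H⁺][HA⁻]/[H₂A], x² + Ka₁·x − Ka₁·C = 0 with C = 0.15 M and Ka₁ = 4.01e-07. Solving: [H⁺] = (−Ka₁ + √(Ka₁² + 4·Ka₁·C)) / 2 = 2.4505e-04 M. pH = -log(2.4505e-04) = 3.61.

pH = 3.61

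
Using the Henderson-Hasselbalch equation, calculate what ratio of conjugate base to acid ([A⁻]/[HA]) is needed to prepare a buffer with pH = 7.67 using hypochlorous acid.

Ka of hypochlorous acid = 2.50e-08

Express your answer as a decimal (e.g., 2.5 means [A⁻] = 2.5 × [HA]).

pKa = -log(2.50e-08) = 7.6021. pH = pKa + log([A⁻]/[HA]), so log([A⁻]/[HA]) = pH − pKa = 7.67 − 7.6021 = 0.0679. [A⁻]/[HA] = 10^(0.0679) = 1.17

[A⁻]/[HA] = 1.17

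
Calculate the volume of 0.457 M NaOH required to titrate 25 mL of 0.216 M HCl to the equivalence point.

At equivalence: moles acid = moles base. moles HCl = 0.216 × 25/1000 = 0.0054 mol. V_base = moles / 0.457 × 1000 = 11.8 mL.

V_{base} = 11.8 mL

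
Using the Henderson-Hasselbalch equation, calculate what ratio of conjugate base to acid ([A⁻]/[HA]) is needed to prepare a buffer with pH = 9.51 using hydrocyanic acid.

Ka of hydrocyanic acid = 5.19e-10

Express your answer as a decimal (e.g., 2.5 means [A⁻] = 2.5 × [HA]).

pKa = -log(5.19e-10) = 9.2848. pH = pKa + log([A⁻]/[HA]), so log([A⁻]/[HA]) = pH − pKa = 9.51 − 9.2848 = 0.2252. [A⁻]/[HA] = 10^(0.2252) = 1.68

[A⁻]/[HA] = 1.68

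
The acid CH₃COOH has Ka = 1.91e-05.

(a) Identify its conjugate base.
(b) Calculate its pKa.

(a) The conjugate base is formed by removing one H⁺ from CH₃COOH, giving CH₃COO⁻. (b) pKa = -log(Ka) = -log(1.91e-05) = 4.72.

Conjugate base: CH₃COO⁻; pK_a = 4.72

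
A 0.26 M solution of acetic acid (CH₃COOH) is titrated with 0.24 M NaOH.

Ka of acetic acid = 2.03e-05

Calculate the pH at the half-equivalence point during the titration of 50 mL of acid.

At half-equivalence [HA] = [A⁻], so Henderson-Hasselbalch gives pH = pKa = -log(2.03e-05) = 4.69.

pH = pKa = 4.69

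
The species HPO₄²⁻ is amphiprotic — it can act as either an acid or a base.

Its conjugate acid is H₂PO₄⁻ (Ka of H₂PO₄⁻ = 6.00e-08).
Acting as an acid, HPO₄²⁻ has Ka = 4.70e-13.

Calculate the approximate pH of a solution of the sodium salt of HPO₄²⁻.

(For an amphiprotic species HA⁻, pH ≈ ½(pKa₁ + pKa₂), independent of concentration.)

pKa₁ = -log(6.00e-08) = 7.22; pKa₂ = -log(4.70e-13) = 12.33. For an amphiprotic species, pH ≈ ½(pKa₁ + pKa₂) = ½(7.22 + 12.33) = 9.77.

pH = 9.77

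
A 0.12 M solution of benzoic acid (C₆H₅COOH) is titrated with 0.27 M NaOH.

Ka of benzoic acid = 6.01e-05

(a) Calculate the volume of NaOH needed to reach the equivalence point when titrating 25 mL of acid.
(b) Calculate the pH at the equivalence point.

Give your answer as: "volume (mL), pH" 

moles acid = 0.12 × 25/1000 = 0.003 mol; V_base = moles/0.27 × 1000 = 11.1 mL. At equivalence only the conjugate base is present: [A⁻] = 0.003/0.036 = 8.3077e-02 M. Kb = Kw/Ka = 1.66e-10; [OH⁻] = √(Kb × [A⁻]) = 3.7179e-06; pOH = 5.43; pH = 14 - pOH = 8.57.

V = 11.1 mL, pH = 8.57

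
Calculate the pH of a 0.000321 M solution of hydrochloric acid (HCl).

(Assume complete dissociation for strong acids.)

[H⁺] = 0.000321 M for strong acid. pH = -log[H⁺] = -log(0.000321)

pH = 3.49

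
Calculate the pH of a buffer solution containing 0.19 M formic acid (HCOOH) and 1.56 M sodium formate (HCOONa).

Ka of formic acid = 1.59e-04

pKa = -log(1.59e-04) = 3.80. pH = pKa + log([A⁻]/[HA]) = 3.80 + log(1.56/0.19)

pH = 4.71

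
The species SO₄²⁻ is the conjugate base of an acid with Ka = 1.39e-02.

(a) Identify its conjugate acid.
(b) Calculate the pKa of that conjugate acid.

(a) The conjugate acid is formed by adding one H⁺ to SO₄²⁻, giving HSO₄⁻. (b) pKa = -log(Ka) = -log(1.39e-02) = 1.86.

Conjugate acid: HSO₄⁻; pK_a = 1.86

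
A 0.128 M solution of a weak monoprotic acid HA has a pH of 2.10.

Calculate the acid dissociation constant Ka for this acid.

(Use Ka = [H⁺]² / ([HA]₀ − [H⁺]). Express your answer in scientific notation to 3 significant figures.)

[H⁺] = 10^(−pH) = 10^(−2.10) = 7.943e-03 M. For HA ⇌ H⁺ + A⁻, Ka = [H⁺][A⁻]/[HA] = [H⁺]² / ([HA]₀ − [H⁺]) = (7.943e-03)² / (0.128 − 7.943e-03) = 5.26e-04.

K_a = 5.26e-04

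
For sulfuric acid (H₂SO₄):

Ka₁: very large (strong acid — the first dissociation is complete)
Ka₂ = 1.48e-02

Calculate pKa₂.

pKa₂ = -log(Ka₂) = -log(1.48e-02) = 1.83.

pK_{a2} = 1.83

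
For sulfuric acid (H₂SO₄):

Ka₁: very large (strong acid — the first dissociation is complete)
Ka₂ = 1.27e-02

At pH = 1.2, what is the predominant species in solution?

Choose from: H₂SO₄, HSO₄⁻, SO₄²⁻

The first dissociation is complete, so H₂SO₄ itself is never the predominant species in water; pKa₂ = -log(1.27e-02) = 1.90. For a polyprotic acid the predominant species crosses at each pKa: below pKa_n the protonated form dominates, above it the deprotonated form does. At pH = 1.2, the predominant species is HSO₄⁻.

HSO₄⁻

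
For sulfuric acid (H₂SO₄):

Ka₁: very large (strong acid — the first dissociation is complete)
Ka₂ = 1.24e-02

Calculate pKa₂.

pKa₂ = -log(Ka₂) = -log(1.24e-02) = 1.91.

pK_{a2} = 1.91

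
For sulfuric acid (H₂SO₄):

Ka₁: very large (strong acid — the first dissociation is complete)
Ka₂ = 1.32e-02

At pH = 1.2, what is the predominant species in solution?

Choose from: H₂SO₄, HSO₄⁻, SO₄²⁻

The first dissociation is complete, so H₂SO₄ itself is never the predominant species in water; pKa₂ = -log(1.32e-02) = 1.88. For a polyprotic acid the predominant species crosses at each pKa: below pKa_n the protonated form dominates, above it the deprotonated form does. At pH = 1.2, the predominant species is HSO₄⁻.

HSO₄⁻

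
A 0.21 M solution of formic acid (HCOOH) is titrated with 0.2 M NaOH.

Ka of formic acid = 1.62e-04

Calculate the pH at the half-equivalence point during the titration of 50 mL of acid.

At half-equivalence [HA] = [A⁻], so Henderson-Hasselbalch gives pH = pKa = -log(1.62e-04) = 3.79.

pH = pKa = 3.79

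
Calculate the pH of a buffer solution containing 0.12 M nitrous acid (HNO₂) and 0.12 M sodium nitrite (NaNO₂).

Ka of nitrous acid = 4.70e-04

pKa = -log(4.70e-04) = 3.33. pH = pKa + log([A⁻]/[HA]) = 3.33 + log(0.12/0.12)

pH = 3.33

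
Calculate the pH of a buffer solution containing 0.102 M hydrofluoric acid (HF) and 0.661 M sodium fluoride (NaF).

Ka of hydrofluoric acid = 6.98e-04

pKa = -log(6.98e-04) = 3.16. pH = pKa + log([A⁻]/[HA]) = 3.16 + log(0.661/0.102)

pH = 3.97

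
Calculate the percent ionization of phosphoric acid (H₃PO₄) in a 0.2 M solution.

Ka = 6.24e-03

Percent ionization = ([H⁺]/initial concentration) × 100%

Using Ka equilibrium: x² + Ka×x - Ka×C = 0. Solving: [H⁺] = 3.2345e-02. Percent = (3.2345e-02/0.2) × 100

Percent ionization = 16.2%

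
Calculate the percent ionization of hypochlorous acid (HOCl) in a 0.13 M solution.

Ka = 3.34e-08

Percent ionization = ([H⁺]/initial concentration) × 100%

Using Ka equilibrium: x² + Ka×x - Ka×C = 0. Solving: [H⁺] = 6.5877e-05. Percent = (6.5877e-05/0.13) × 100

Percent ionization = 0.0507%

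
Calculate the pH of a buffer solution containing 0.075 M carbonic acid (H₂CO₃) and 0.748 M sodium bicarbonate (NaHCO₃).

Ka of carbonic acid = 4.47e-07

pKa = -log(4.47e-07) = 6.35. pH = pKa + log([A⁻]/[HA]) = 6.35 + log(0.748/0.075)

pH = 7.35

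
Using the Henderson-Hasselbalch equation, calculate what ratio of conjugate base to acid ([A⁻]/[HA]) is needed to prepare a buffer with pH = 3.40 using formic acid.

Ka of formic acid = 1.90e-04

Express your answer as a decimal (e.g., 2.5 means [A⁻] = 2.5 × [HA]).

pKa = -log(1.90e-04) = 3.7212. pH = pKa + log([A⁻]/[HA]), so log([A⁻]/[HA]) = pH − pKa = 3.40 − 3.7212 = -0.3212. [A⁻]/[HA] = 10^(-0.3212) = 0.477

[A⁻]/[HA] = 0.477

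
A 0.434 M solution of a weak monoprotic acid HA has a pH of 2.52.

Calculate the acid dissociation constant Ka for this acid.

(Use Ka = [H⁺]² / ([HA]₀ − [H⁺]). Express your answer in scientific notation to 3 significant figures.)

[H⁺] = 10^(−pH) = 10^(−2.52) = 3.020e-03 M. For HA ⇌ H⁺ + A⁻, Ka = [H⁺][A⁻]/[HA] = [H⁺]² / ([HA]₀ − [H⁺]) = (3.020e-03)² / (0.434 − 3.020e-03) = 2.12e-05.

K_a = 2.12e-05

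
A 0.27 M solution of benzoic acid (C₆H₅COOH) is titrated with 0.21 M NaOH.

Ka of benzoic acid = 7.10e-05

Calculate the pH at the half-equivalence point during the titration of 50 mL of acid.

At half-equivalence [HA] = [A⁻], so Henderson-Hasselbalch gives pH = pKa = -log(7.10e-05) = 4.15.

pH = pKa = 4.15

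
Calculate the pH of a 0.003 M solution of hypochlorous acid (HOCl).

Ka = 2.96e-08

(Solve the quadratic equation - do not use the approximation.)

x² + Ka×x - Ka×C = 0. Using quadratic formula: [H⁺] = 9.4086e-06

pH = 5.03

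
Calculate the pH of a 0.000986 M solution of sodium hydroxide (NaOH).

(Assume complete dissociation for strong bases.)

[OH⁻] = 0.000986 M for strong base. pOH = -log[OH⁻] = 3.01, pH = 14 - pOH

pH = 10.99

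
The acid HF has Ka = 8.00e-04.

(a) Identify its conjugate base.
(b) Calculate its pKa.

(a) The conjugate base is formed by removing one H⁺ from HF, giving F⁻. (b) pKa = -log(Ka) = -log(8.00e-04) = 3.10.

Conjugate base: F⁻; pK_a = 3.10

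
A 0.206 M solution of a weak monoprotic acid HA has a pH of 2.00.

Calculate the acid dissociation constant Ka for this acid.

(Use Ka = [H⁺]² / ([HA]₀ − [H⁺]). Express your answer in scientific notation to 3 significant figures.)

[H⁺] = 10^(−pH) = 10^(−2.00) = 1.000e-02 M. For HA ⇌ H⁺ + A⁻, Ka = [H⁺][A⁻]/[HA] = [H⁺]² / ([HA]₀ − [H⁺]) = (1.000e-02)² / (0.206 − 1.000e-02) = 5.10e-04.

K_a = 5.10e-04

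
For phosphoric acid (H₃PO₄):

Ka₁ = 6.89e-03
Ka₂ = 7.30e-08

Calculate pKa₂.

pKa₂ = -log(Ka₂) = -log(7.30e-08) = 7.14.

pK_{a2} = 7.14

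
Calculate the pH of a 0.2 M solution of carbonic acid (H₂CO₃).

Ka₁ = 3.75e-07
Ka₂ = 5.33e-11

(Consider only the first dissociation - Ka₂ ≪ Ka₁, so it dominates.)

First dissociation dominates. From Ka₁ = [H⁺][HA⁻]/[H₂A], x² + Ka₁·x − Ka₁·C = 0 with C = 0.2 M and Ka₁ = 3.75e-07. Solving: [H⁺] = (−Ka₁ + √(Ka₁² + 4·Ka₁·C)) / 2 = 2.7367e-04 M. pH = -log(2.7367e-04) = 3.56.

pH = 3.56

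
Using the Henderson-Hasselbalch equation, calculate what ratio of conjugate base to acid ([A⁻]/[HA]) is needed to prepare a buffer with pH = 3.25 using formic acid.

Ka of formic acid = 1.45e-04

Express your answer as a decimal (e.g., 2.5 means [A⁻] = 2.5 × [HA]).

pKa = -log(1.45e-04) = 3.8386. pH = pKa + log([A⁻]/[HA]), so log([A⁻]/[HA]) = pH − pKa = 3.25 − 3.8386 = -0.5886. [A⁻]/[HA] = 10^(-0.5886) = 0.258

[A⁻]/[HA] = 0.258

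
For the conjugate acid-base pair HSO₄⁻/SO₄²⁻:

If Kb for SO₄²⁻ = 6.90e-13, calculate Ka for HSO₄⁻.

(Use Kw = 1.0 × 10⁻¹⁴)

For a conjugate pair Ka × Kb = Kw, so Ka = Kw/Kb = 1.0 × 10⁻¹⁴ / 6.90e-13 = 1.45e-02.

K_a = 1.45e-02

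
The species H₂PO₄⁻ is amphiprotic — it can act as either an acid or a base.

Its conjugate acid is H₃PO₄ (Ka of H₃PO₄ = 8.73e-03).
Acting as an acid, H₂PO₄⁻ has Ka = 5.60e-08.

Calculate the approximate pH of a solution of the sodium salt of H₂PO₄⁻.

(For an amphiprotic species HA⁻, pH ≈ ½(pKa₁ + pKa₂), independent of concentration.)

pKa₁ = -log(8.73e-03) = 2.06; pKa₂ = -log(5.60e-08) = 7.25. For an amphiprotic species, pH ≈ ½(pKa₁ + pKa₂) = ½(2.06 + 7.25) = 4.66.

pH = 4.66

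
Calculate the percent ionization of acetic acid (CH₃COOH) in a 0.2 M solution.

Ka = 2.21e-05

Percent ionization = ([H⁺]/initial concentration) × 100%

Using Ka equilibrium: x² + Ka×x - Ka×C = 0. Solving: [H⁺] = 2.0914e-03. Percent = (2.0914e-03/0.2) × 100

Percent ionization = 1.05%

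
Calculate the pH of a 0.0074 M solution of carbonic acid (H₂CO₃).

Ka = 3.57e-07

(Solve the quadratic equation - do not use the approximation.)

x² + Ka×x - Ka×C = 0. Using quadratic formula: [H⁺] = 5.1220e-05

pH = 4.29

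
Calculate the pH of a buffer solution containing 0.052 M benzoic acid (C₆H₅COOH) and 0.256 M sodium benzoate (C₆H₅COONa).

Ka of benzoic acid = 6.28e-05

pKa = -log(6.28e-05) = 4.20. pH = pKa + log([A⁻]/[HA]) = 4.20 + log(0.256/0.052)

pH = 4.89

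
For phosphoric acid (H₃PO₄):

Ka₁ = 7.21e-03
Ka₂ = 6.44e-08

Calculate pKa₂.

pKa₂ = -log(Ka₂) = -log(6.44e-08) = 7.19.

pK_{a2} = 7.19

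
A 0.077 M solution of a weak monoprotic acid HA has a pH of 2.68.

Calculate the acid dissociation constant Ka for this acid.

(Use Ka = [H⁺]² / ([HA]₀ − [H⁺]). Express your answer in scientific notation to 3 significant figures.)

[H⁺] = 10^(−pH) = 10^(−2.68) = 2.089e-03 M. For HA ⇌ H⁺ + A⁻, Ka = [H⁺][A⁻]/[HA] = [H⁺]² / ([HA]₀ − [H⁺]) = (2.089e-03)² / (0.077 − 2.089e-03) = 5.83e-05.

K_a = 5.83e-05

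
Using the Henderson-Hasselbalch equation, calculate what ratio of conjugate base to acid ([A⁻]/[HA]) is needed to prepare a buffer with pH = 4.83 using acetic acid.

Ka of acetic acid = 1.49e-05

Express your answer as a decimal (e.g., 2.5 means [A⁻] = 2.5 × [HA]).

pKa = -log(1.49e-05) = 4.8268. pH = pKa + log([A⁻]/[HA]), so log([A⁻]/[HA]) = pH − pKa = 4.83 − 4.8268 = 0.0032. [A⁻]/[HA] = 10^(0.0032) = 1.01

[A⁻]/[HA] = 1.01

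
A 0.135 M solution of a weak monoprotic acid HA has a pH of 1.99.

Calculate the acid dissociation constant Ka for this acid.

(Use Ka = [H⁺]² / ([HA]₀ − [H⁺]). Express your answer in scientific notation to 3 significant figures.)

[H⁺] = 10^(−pH) = 10^(−1.99) = 1.023e-02 M. For HA ⇌ H⁺ + A⁻, Ka = [H⁺][A⁻]/[HA] = [H⁺]² / ([HA]₀ − [H⁺]) = (1.023e-02)² / (0.135 − 1.023e-02) = 8.39e-04.

K_a = 8.39e-04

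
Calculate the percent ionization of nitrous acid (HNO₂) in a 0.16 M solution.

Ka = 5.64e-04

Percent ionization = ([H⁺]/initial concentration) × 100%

Using Ka equilibrium: x² + Ka×x - Ka×C = 0. Solving: [H⁺] = 9.2217e-03. Percent = (9.2217e-03/0.16) × 100

Percent ionization = 5.76%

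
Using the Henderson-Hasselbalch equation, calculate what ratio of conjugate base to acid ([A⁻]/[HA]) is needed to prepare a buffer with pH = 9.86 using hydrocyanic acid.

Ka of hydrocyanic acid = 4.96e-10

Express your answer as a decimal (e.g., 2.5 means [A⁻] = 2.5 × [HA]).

pKa = -log(4.96e-10) = 9.3045. pH = pKa + log([A⁻]/[HA]), so log([A⁻]/[HA]) = pH − pKa = 9.86 − 9.3045 = 0.5555. [A⁻]/[HA] = 10^(0.5555) = 3.59

[A⁻]/[HA] = 3.59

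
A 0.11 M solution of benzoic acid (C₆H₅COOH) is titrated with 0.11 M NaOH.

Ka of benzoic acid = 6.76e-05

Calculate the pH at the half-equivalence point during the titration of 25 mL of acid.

At half-equivalence [HA] = [A⁻], so Henderson-Hasselbalch gives pH = pKa = -log(6.76e-05) = 4.17.

pH = pKa = 4.17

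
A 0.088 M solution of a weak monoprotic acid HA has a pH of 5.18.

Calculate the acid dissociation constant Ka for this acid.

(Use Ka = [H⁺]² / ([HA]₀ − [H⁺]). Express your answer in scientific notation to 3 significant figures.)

[H⁺] = 10^(−pH) = 10^(−5.18) = 6.607e-06 M. For HA ⇌ H⁺ + A⁻, Ka = [H⁺][A⁻]/[HA] = [H⁺]² / ([HA]₀ − [H⁺]) = (6.607e-06)² / (0.088 − 6.607e-06) = 4.96e-10.

K_a = 4.96e-10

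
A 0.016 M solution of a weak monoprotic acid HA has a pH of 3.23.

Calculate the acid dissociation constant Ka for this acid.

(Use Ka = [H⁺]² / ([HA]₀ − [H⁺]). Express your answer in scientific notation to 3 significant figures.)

[H⁺] = 10^(−pH) = 10^(−3.23) = 5.888e-04 M. For HA ⇌ H⁺ + A⁻, Ka = [H⁺][A⁻]/[HA] = [H⁺]² / ([HA]₀ − [H⁺]) = (5.888e-04)² / (0.016 − 5.888e-04) = 2.25e-05.

K_a = 2.25e-05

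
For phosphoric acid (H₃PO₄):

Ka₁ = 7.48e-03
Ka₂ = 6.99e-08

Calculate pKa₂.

pKa₂ = -log(Ka₂) = -log(6.99e-08) = 7.16.

pK_{a2} = 7.16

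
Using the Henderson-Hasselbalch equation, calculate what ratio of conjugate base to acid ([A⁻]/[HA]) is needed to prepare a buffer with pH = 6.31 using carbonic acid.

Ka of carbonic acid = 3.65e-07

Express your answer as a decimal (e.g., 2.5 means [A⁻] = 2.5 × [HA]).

pKa = -log(3.65e-07) = 6.4377. pH = pKa + log([A⁻]/[HA]), so log([A⁻]/[HA]) = pH − pKa = 6.31 − 6.4377 = -0.1277. [A⁻]/[HA] = 10^(-0.1277) = 0.745

[A⁻]/[HA] = 0.745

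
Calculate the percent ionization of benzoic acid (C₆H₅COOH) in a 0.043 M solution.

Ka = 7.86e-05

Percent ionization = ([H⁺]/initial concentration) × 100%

Using Ka equilibrium: x² + Ka×x - Ka×C = 0. Solving: [H⁺] = 1.7995e-03. Percent = (1.7995e-03/0.043) × 100

Percent ionization = 4.18%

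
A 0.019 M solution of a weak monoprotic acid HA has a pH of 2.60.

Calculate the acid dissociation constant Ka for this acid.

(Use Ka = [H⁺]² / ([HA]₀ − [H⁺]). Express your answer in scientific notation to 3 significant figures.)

[H⁺] = 10^(−pH) = 10^(−2.60) = 2.512e-03 M. For HA ⇌ H⁺ + A⁻, Ka = [H⁺][A⁻]/[HA] = [H⁺]² / ([HA]₀ − [H⁺]) = (2.512e-03)² / (0.019 − 2.512e-03) = 3.83e-04.

K_a = 3.83e-04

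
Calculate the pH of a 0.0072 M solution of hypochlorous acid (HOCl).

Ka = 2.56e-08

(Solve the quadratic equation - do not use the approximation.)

x² + Ka×x - Ka×C = 0. Using quadratic formula: [H⁺] = 1.3564e-05

pH = 4.87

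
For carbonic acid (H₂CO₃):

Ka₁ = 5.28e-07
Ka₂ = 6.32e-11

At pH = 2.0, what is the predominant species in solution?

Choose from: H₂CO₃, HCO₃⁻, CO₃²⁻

pKa₁ = 6.28, pKa₂ = 10.20. For a polyprotic acid the predominant species crosses at each pKa: below pKa_n the protonated form dominates, above it the deprotonated form does. At pH = 2.0, the predominant species is H₂CO₃.

H₂CO₃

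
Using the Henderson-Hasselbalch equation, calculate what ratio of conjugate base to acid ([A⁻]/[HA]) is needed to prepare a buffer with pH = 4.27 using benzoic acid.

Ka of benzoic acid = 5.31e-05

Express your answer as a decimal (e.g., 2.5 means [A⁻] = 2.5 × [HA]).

pKa = -log(5.31e-05) = 4.2749. pH = pKa + log([A⁻]/[HA]), so log([A⁻]/[HA]) = pH − pKa = 4.27 − 4.2749 = -0.0049. [A⁻]/[HA] = 10^(-0.0049) = 0.989

[A⁻]/[HA] = 0.989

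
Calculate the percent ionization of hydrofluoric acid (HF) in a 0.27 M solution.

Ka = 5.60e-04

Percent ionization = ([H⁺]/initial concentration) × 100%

Using Ka equilibrium: x² + Ka×x - Ka×C = 0. Solving: [H⁺] = 1.2020e-02. Percent = (1.2020e-02/0.27) × 100

Percent ionization = 4.45%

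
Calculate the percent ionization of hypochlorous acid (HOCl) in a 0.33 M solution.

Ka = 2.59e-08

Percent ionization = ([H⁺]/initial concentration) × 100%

Using Ka equilibrium: x² + Ka×x - Ka×C = 0. Solving: [H⁺] = 9.2437e-05. Percent = (9.2437e-05/0.33) × 100

Percent ionization = 0.028%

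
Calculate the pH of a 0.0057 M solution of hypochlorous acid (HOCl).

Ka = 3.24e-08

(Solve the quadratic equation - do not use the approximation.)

x² + Ka×x - Ka×C = 0. Using quadratic formula: [H⁺] = 1.3574e-05

pH = 4.87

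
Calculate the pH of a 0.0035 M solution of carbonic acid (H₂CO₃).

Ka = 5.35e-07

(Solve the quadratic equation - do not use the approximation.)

x² + Ka×x - Ka×C = 0. Using quadratic formula: [H⁺] = 4.3006e-05

pH = 4.37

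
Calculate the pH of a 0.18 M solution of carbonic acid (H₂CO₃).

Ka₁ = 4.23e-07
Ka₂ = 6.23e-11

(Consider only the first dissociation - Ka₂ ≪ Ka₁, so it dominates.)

First dissociation dominates. From Ka₁ = [H⁺][HA⁻]/[H₂A], x² + Ka₁·x − Ka₁·C = 0 with C = 0.18 M and Ka₁ = 4.23e-07. Solving: [H⁺] = (−Ka₁ + √(Ka₁² + 4·Ka₁·C)) / 2 = 2.7572e-04 M. pH = -log(2.7572e-04) = 3.56.

pH = 3.56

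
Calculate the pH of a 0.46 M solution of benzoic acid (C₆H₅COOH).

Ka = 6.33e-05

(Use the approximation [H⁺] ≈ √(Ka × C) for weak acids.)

[H⁺] = √(Ka × C) = √(6.33e-05 × 0.46) = 5.3961e-03. pH = -log(5.3961e-03)

pH = 2.27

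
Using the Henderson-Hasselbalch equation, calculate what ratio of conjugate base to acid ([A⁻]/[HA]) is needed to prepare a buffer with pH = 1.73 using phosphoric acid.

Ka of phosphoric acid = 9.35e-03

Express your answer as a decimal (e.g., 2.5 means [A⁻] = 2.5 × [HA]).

pKa = -log(9.35e-03) = 2.0292. pH = pKa + log([A⁻]/[HA]), so log([A⁻]/[HA]) = pH − pKa = 1.73 − 2.0292 = -0.2992. [A⁻]/[HA] = 10^(-0.2992) = 0.502

[A⁻]/[HA] = 0.502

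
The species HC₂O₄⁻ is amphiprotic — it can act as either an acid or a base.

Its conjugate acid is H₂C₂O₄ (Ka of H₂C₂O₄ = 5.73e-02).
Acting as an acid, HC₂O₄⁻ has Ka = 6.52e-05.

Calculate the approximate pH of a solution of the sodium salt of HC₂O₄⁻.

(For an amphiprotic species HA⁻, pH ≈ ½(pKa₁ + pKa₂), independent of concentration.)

pKa₁ = -log(5.73e-02) = 1.24; pKa₂ = -log(6.52e-05) = 4.19. For an amphiprotic species, pH ≈ ½(pKa₁ + pKa₂) = ½(1.24 + 4.19) = 2.71.

pH = 2.71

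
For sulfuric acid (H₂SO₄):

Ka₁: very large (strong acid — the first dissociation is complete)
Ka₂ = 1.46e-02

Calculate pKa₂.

pKa₂ = -log(Ka₂) = -log(1.46e-02) = 1.84.

pK_{a2} = 1.84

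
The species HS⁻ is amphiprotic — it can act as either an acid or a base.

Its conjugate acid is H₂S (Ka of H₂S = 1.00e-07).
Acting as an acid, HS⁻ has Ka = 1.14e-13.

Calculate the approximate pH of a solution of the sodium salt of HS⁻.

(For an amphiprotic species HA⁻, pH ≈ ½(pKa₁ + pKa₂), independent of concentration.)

pKa₁ = -log(1.00e-07) = 7.00; pKa₂ = -log(1.14e-13) = 12.94. For an amphiprotic species, pH ≈ ½(pKa₁ + pKa₂) = ½(7.00 + 12.94) = 9.97.

pH = 9.97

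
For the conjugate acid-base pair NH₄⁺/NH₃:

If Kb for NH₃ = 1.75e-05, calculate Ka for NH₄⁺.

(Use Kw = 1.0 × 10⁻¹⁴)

For a conjugate pair Ka × Kb = Kw, so Ka = Kw/Kb = 1.0 × 10⁻¹⁴ / 1.75e-05 = 5.71e-10.

K_a = 5.71e-10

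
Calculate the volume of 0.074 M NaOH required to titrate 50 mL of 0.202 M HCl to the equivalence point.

At equivalence: moles acid = moles base. moles HCl = 0.202 × 50/1000 = 0.0101 mol. V_base = moles / 0.074 × 1000 = 136.5 mL.

V_{base} = 136.5 mL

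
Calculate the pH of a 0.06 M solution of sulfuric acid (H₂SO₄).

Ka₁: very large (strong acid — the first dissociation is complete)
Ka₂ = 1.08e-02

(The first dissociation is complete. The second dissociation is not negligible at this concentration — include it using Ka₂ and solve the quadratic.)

First dissociation is complete: [H⁺]₀ = [HSO₄⁻]₀ = C = 0.06 M. Second dissociation HSO₄⁻ ⇌ H⁺ + SO₄²⁻: let x = [SO₄²⁻]. Ka₂ = (C + x)·x / (C − x) = 1.08e-02 → x² + (C + Ka₂)·x − Ka₂·C = 0 → x² + 0.07080·x − 6.480e-04 = 0. x = (−0.07080 + √(0.07080² + 4 × 6.480e-04)) / 2 = 8.2023e-03 M. [H⁺] = C + x = 0.06 + 8.2023e-03 = 6.8202e-02 M. pH = -log(6.8202e-02) = 1.17.

pH = 1.17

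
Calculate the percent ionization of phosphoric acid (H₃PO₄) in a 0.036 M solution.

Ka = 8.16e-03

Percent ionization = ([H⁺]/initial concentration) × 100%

Using Ka equilibrium: x² + Ka×x - Ka×C = 0. Solving: [H⁺] = 1.3538e-02. Percent = (1.3538e-02/0.036) × 100

Percent ionization = 37.6%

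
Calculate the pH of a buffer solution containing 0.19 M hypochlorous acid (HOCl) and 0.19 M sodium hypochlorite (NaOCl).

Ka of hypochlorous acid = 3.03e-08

pKa = -log(3.03e-08) = 7.52. pH = pKa + log([A⁻]/[HA]) = 7.52 + log(0.19/0.19)

pH = 7.52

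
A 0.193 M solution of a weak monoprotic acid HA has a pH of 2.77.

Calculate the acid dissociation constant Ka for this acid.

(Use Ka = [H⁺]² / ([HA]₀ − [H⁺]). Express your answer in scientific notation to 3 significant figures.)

[H⁺] = 10^(−pH) = 10^(−2.77) = 1.698e-03 M. For HA ⇌ H⁺ + A⁻, Ka = [H⁺][A⁻]/[HA] = [H⁺]² / ([HA]₀ − [H⁺]) = (1.698e-03)² / (0.193 − 1.698e-03) = 1.51e-05.

K_a = 1.51e-05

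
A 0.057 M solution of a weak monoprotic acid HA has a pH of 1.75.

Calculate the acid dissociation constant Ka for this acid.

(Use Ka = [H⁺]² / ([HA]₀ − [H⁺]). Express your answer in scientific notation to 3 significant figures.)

[H⁺] = 10^(−pH) = 10^(−1.75) = 1.778e-02 M. For HA ⇌ H⁺ + A⁻, Ka = [H⁺][A⁻]/[HA] = [H⁺]² / ([HA]₀ − [H⁺]) = (1.778e-02)² / (0.057 − 1.778e-02) = 8.06e-03.

K_a = 8.06e-03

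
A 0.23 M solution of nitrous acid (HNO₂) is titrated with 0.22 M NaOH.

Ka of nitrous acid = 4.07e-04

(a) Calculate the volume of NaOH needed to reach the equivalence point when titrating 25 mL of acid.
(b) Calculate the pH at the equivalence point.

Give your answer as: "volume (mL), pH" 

moles acid = 0.23 × 25/1000 = 0.00575 mol; V_base = moles/0.22 × 1000 = 26.1 mL. At equivalence only the conjugate base is present: [A⁻] = 0.00575/0.051 = 1.1244e-01 M. Kb = Kw/Ka = 2.46e-11; [OH⁻] = √(Kb × [A⁻]) = 1.6622e-06; pOH = 5.78; pH = 14 - pOH = 8.22.

V = 26.1 mL, pH = 8.22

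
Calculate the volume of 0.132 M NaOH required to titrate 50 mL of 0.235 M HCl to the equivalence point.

At equivalence: moles acid = moles base. moles HCl = 0.235 × 50/1000 = 0.01175 mol. V_base = moles / 0.132 × 1000 = 89.0 mL.

V_{base} = 89.0 mL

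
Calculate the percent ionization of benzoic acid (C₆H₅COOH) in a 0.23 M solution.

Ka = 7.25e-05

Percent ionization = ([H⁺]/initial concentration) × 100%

Using Ka equilibrium: x² + Ka×x - Ka×C = 0. Solving: [H⁺] = 4.0474e-03. Percent = (4.0474e-03/0.23) × 100

Percent ionization = 1.76%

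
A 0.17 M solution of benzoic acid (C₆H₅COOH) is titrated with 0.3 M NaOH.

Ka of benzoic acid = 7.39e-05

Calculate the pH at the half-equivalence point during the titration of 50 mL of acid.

At half-equivalence [HA] = [A⁻], so Henderson-Hasselbalch gives pH = pKa = -log(7.39e-05) = 4.13.

pH = pKa = 4.13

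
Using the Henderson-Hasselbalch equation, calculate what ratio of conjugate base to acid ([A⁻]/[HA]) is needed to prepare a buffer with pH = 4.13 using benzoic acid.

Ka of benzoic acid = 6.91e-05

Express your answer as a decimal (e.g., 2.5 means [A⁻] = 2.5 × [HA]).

pKa = -log(6.91e-05) = 4.1605. pH = pKa + log([A⁻]/[HA]), so log([A⁻]/[HA]) = pH − pKa = 4.13 − 4.1605 = -0.0305. [A⁻]/[HA] = 10^(-0.0305) = 0.932

[A⁻]/[HA] = 0.932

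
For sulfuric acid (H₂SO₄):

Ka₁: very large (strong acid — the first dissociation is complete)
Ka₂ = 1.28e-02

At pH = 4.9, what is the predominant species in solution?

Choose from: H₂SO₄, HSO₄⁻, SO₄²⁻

The first dissociation is complete, so H₂SO₄ itself is never the predominant species in water; pKa₂ = -log(1.28e-02) = 1.89. For a polyprotic acid the predominant species crosses at each pKa: below pKa_n the protonated form dominates, above it the deprotonated form does. At pH = 4.9, the predominant species is SO₄²⁻.

SO₄²⁻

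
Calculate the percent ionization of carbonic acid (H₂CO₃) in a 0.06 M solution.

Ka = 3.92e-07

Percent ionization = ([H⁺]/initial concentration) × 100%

Using Ka equilibrium: x² + Ka×x - Ka×C = 0. Solving: [H⁺] = 1.5317e-04. Percent = (1.5317e-04/0.06) × 100

Percent ionization = 0.255%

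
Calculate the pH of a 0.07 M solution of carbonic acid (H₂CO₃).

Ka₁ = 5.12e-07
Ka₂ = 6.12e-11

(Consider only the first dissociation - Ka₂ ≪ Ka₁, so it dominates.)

First dissociation dominates. From Ka₁ = [H⁺][HA⁻]/[H₂A], x² + Ka₁·x − Ka₁·C = 0 with C = 0.07 M and Ka₁ = 5.12e-07. Solving: [H⁺] = (−Ka₁ + √(Ka₁² + 4·Ka₁·C)) / 2 = 1.8906e-04 M. pH = -log(1.8906e-04) = 3.72.

pH = 3.72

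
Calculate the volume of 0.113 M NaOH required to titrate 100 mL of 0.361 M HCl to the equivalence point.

At equivalence: moles acid = moles base. moles HCl = 0.361 × 100/1000 = 0.0361 mol. V_base = moles / 0.113 × 1000 = 319.5 mL.

V_{base} = 319.5 mL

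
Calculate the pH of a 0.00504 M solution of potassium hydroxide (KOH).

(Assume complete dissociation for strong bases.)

[OH⁻] = 0.00504 M for strong base. pOH = -log[OH⁻] = 2.30, pH = 14 - pOH

pH = 11.70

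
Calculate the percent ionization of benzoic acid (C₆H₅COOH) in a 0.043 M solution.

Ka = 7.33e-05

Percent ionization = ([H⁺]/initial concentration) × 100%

Using Ka equilibrium: x² + Ka×x - Ka×C = 0. Solving: [H⁺] = 1.7391e-03. Percent = (1.7391e-03/0.043) × 100

Percent ionization = 4.04%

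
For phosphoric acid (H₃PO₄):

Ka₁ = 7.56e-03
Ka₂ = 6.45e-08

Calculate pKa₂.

pKa₂ = -log(Ka₂) = -log(6.45e-08) = 7.19.

pK_{a2} = 7.19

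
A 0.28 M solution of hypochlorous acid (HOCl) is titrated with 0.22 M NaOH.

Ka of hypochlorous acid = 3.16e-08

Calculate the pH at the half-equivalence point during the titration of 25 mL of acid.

At half-equivalence [HA] = [A⁻], so Henderson-Hasselbalch gives pH = pKa = -log(3.16e-08) = 7.50.

pH = pKa = 7.50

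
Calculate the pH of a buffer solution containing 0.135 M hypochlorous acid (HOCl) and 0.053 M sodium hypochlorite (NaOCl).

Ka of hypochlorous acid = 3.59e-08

pKa = -log(3.59e-08) = 7.44. pH = pKa + log([A⁻]/[HA]) = 7.44 + log(0.053/0.135)

pH = 7.04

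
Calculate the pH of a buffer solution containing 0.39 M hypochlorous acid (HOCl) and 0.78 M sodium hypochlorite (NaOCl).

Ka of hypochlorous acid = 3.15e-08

pKa = -log(3.15e-08) = 7.50. pH = pKa + log([A⁻]/[HA]) = 7.50 + log(0.78/0.39)

pH = 7.80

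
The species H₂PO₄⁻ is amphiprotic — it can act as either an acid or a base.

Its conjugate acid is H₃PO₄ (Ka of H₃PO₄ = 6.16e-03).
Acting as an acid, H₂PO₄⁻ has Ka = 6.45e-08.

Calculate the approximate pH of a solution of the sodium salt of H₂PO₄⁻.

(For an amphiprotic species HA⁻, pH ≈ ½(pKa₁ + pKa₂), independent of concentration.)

pKa₁ = -log(6.16e-03) = 2.21; pKa₂ = -log(6.45e-08) = 7.19. For an amphiprotic species, pH ≈ ½(pKa₁ + pKa₂) = ½(2.21 + 7.19) = 4.70.

pH = 4.70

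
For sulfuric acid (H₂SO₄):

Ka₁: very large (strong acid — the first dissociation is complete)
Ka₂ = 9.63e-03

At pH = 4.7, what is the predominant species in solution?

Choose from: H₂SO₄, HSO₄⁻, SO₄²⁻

The first dissociation is complete, so H₂SO₄ itself is never the predominant species in water; pKa₂ = -log(9.63e-03) = 2.02. For a polyprotic acid the predominant species crosses at each pKa: below pKa_n the protonated form dominates, above it the deprotonated form does. At pH = 4.7, the predominant species is SO₄²⁻.

SO₄²⁻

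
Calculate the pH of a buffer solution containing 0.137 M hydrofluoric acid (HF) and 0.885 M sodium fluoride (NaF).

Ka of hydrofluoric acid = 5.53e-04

pKa = -log(5.53e-04) = 3.26. pH = pKa + log([A⁻]/[HA]) = 3.26 + log(0.885/0.137)

pH = 4.07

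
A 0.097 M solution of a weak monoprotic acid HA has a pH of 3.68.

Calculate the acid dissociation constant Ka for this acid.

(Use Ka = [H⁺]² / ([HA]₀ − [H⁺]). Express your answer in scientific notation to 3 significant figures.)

[H⁺] = 10^(−pH) = 10^(−3.68) = 2.089e-04 M. For HA ⇌ H⁺ + A⁻, Ka = [H⁺][A⁻]/[HA] = [H⁺]² / ([HA]₀ − [H⁺]) = (2.089e-04)² / (0.097 − 2.089e-04) = 4.51e-07.

K_a = 4.51e-07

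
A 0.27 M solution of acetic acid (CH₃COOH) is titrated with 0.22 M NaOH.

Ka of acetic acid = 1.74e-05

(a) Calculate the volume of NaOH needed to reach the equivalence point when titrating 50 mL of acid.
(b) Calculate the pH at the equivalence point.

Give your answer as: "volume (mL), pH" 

moles acid = 0.27 × 50/1000 = 0.0135 mol; V_base = moles/0.22 × 1000 = 61.4 mL. At equivalence only the conjugate base is present: [A⁻] = 0.0135/0.111 = 1.2122e-01 M. Kb = Kw/Ka = 5.75e-10; [OH⁻] = √(Kb × [A⁻]) = 8.3468e-06; pOH = 5.08; pH = 14 - pOH = 8.92.

V = 61.4 mL, pH = 8.92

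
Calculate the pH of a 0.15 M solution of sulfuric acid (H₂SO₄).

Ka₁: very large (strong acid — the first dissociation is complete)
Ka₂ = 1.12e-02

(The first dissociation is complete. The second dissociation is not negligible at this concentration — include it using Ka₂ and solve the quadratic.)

First dissociation is complete: [H⁺]₀ = [HSO₄⁻]₀ = C = 0.15 M. Second dissociation HSO₄⁻ ⇌ H⁺ + SO₄²⁻: let x = [SO₄²⁻]. Ka₂ = (C + x)·x / (C − x) = 1.12e-02 → x² + (C + Ka₂)·x − Ka₂·C = 0 → x² + 0.16120·x − 1.680e-03 = 0. x = (−0.16120 + √(0.16120² + 4 × 1.680e-03)) / 2 = 9.8232e-03 M. [H⁺] = C + x = 0.15 + 9.8232e-03 = 1.5982e-01 M. pH = -log(1.5982e-01) = 0.80.

pH = 0.80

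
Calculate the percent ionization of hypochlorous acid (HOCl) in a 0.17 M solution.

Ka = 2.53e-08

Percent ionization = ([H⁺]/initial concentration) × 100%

Using Ka equilibrium: x² + Ka×x - Ka×C = 0. Solving: [H⁺] = 6.5569e-05. Percent = (6.5569e-05/0.17) × 100

Percent ionization = 0.0386%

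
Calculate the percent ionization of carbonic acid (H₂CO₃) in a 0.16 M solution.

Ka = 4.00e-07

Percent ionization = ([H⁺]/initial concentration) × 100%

Using Ka equilibrium: x² + Ka×x - Ka×C = 0. Solving: [H⁺] = 2.5278e-04. Percent = (2.5278e-04/0.16) × 100

Percent ionization = 0.158%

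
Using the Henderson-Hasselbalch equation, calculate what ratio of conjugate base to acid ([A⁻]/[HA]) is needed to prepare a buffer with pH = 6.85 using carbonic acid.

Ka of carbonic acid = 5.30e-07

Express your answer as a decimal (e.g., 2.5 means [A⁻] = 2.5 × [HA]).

pKa = -log(5.30e-07) = 6.2757. pH = pKa + log([A⁻]/[HA]), so log([A⁻]/[HA]) = pH − pKa = 6.85 − 6.2757 = 0.5743. [A⁻]/[HA] = 10^(0.5743) = 3.75

[A⁻]/[HA] = 3.75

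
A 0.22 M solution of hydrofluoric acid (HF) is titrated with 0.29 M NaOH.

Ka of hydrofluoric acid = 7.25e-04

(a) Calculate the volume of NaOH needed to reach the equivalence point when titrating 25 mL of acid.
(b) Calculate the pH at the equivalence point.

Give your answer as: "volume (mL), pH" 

moles acid = 0.22 × 25/1000 = 0.0055 mol; V_base = moles/0.29 × 1000 = 19.0 mL. At equivalence only the conjugate base is present: [A⁻] = 0.0055/0.044 = 1.2510e-01 M. Kb = Kw/Ka = 1.38e-11; [OH⁻] = √(Kb × [A⁻]) = 1.3136e-06; pOH = 5.88; pH = 14 - pOH = 8.12.

V = 19.0 mL, pH = 8.12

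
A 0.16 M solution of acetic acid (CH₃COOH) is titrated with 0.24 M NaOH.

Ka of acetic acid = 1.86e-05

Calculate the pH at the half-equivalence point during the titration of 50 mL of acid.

At half-equivalence [HA] = [A⁻], so Henderson-Hasselbalch gives pH = pKa = -log(1.86e-05) = 4.73.

pH = pKa = 4.73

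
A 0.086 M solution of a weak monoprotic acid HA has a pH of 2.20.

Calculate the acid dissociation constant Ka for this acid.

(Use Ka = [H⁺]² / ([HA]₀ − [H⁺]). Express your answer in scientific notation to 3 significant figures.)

[H⁺] = 10^(−pH) = 10^(−2.20) = 6.310e-03 M. For HA ⇌ H⁺ + A⁻, Ka = [H⁺][A⁻]/[HA] = [H⁺]² / ([HA]₀ − [H⁺]) = (6.310e-03)² / (0.086 − 6.310e-03) = 5.00e-04.

K_a = 5.00e-04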